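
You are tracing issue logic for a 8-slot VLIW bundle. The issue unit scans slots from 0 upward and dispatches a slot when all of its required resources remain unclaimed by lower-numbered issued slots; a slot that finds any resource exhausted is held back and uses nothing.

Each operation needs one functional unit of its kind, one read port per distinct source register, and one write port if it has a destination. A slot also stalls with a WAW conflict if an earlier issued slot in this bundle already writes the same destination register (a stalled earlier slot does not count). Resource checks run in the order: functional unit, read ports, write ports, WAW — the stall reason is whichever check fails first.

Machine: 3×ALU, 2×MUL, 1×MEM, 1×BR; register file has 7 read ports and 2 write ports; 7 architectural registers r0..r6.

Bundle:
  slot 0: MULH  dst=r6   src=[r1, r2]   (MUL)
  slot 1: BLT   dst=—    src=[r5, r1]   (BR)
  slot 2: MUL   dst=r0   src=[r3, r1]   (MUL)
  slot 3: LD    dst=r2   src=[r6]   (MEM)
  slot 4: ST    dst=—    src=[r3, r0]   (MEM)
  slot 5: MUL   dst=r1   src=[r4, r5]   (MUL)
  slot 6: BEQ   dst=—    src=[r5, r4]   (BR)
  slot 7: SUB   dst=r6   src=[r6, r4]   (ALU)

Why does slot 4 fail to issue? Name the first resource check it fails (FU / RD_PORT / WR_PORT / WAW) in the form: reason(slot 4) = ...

reason(slot 4) = RD_PORT

slot 0 (MUL): ISSUE — free A3,Mu1,Ld1,B1 rp5 wp1
slot 1 (BR): ISSUE — free A3,Mu1,Ld1,B0 rp3 wp1
slot 2 (MUL): ISSUE — free A3,Mu0,Ld1,B0 rp1 wp0
slot 3 (MEM): stall WR_PORT — free A3,Mu0,Ld1,B0 rp1 wp0
slot 4 (MEM): stall RD_PORT — free A3,Mu0,Ld1,B0 rp1 wp0
slot 5 (MUL): stall FU — free A3,Mu0,Ld1,B0 rp1 wp0
slot 6 (BR): stall FU — free A3,Mu0,Ld1,B0 rp1 wp0
slot 7 (ALU): stall RD_PORT — free A3,Mu0,Ld1,B0 rp1 wp0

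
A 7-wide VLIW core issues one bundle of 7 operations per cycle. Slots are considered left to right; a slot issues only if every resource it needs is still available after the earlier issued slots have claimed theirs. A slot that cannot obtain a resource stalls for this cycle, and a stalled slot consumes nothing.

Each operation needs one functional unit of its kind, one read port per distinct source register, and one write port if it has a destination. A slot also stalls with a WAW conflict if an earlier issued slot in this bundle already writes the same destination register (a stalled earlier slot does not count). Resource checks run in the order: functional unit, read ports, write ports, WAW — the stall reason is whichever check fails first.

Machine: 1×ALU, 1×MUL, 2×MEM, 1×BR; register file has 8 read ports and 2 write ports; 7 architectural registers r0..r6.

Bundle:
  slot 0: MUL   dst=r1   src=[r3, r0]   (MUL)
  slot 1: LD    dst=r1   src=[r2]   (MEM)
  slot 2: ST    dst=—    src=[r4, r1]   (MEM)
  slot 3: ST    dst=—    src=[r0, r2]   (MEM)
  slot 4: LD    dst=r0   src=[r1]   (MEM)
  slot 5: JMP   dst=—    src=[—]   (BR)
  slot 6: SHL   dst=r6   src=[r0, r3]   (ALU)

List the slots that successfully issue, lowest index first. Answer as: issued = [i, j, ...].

(0) want 1×MUL +2rd +1wr — yes → AL1|MU0|ME2|BR1|rd6|wr1
(1) want 1×MEM +1rd +1wr — WAW → AL1|MU0|ME2|BR1|rd6|wr1
(2) want 1×MEM +2rd +0wr — yes → AL1|MU0|ME1|BR1|rd4|wr1
(3) want 1×MEM +2rd +0wr — yes → AL1|MU0|ME0|BR1|rd2|wr1
(4) want 1×MEM +1rd +1wr — FU → AL1|MU0|ME0|BR1|rd2|wr1
(5) want 1×BR +0rd +0wr — yes → AL1|MU0|ME0|BR0|rd2|wr1
(6) want 1×ALU +2rd +1wr — yes → AL0|MU0|ME0|BR0|rd0|wr0

issued = [0, 2, 3, 5, 6]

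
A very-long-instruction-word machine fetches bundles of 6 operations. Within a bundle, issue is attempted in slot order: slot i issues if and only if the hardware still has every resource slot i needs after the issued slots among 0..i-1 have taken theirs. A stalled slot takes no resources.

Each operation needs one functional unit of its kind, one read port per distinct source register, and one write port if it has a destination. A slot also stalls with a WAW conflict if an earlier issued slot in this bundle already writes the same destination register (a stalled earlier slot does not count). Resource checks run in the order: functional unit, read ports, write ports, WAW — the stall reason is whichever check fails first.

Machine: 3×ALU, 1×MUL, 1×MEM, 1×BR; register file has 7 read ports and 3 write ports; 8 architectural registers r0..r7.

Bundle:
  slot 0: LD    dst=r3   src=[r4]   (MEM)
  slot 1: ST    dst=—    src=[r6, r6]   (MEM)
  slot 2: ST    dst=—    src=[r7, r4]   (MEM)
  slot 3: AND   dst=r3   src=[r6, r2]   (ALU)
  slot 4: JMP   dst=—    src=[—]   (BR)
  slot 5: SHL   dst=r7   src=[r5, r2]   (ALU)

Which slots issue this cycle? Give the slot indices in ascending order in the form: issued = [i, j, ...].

issued = [0, 4, 5]

  0. MEM→r3 ⇒ go  {3A/1Mu/0Ld/1B | 6r 2w}
  1. MEM ⇒ no(FU)  {3A/1Mu/0Ld/1B | 6r 2w}
  2. MEM ⇒ no(FU)  {3A/1Mu/0Ld/1B | 6r 2w}
  3. ALU→r3 ⇒ no(WAW)  {3A/1Mu/0Ld/1B | 6r 2w}
  4. BR ⇒ go  {3A/1Mu/0Ld/0B | 6r 2w}
  5. ALU→r7 ⇒ go  {2A/1Mu/0Ld/0B | 4r 1w}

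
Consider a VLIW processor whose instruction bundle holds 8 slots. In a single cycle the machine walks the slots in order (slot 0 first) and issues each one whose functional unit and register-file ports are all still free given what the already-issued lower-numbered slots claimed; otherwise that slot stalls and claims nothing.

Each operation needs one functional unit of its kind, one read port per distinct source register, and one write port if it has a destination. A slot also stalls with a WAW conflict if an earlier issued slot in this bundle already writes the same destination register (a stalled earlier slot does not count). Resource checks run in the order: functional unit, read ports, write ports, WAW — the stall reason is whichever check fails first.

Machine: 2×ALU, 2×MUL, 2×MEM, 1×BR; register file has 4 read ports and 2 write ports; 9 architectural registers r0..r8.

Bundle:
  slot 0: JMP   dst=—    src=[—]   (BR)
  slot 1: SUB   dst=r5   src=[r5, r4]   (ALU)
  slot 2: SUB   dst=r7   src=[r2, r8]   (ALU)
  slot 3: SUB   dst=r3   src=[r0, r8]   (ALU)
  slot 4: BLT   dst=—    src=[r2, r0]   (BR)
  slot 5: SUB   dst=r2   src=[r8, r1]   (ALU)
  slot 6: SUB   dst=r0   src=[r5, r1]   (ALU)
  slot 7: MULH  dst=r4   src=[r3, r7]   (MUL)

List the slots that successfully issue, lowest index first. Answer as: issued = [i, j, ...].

issued = [0, 1, 2]

#0 BR src=- dispatched  <A:2 Mu:2 Ld:2 B:0 rd:4 wr:2>
#1 ALU src=r5,r4 dispatched  <A:1 Mu:2 Ld:2 B:0 rd:2 wr:1>
#2 ALU src=r2,r8 dispatched  <A:0 Mu:2 Ld:2 B:0 rd:0 wr:0>
#3 ALU src=r0,r8 held:FU  <A:0 Mu:2 Ld:2 B:0 rd:0 wr:0>
#4 BR src=r2,r0 held:FU  <A:0 Mu:2 Ld:2 B:0 rd:0 wr:0>
#5 ALU src=r8,r1 held:FU  <A:0 Mu:2 Ld:2 B:0 rd:0 wr:0>
#6 ALU src=r5,r1 held:FU  <A:0 Mu:2 Ld:2 B:0 rd:0 wr:0>
#7 MUL src=r3,r7 held:RD_PORT  <A:0 Mu:2 Ld:2 B:0 rd:0 wr:0>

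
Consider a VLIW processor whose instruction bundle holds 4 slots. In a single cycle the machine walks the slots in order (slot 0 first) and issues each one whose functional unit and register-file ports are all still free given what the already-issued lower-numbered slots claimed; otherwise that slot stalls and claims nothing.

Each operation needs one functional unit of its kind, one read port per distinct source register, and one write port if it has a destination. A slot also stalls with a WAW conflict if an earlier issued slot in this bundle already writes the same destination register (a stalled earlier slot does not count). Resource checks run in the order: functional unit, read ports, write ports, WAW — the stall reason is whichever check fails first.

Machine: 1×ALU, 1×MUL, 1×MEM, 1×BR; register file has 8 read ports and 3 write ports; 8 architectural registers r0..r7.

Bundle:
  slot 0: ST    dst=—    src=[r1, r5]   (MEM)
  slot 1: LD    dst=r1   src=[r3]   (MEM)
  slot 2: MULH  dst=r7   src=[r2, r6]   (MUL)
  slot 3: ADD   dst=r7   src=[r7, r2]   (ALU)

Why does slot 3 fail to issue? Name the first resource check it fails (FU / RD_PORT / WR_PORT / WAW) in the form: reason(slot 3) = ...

reason(slot 3) = WAW

  0. MEM ⇒ go  {1A/1Mu/0Ld/1B | 6r 3w}
  1. MEM→r1 ⇒ no(FU)  {1A/1Mu/0Ld/1B | 6r 3w}
  2. MUL→r7 ⇒ go  {1A/0Mu/0Ld/1B | 4r 2w}
  3. ALU→r7 ⇒ no(WAW)  {1A/0Mu/0Ld/1B | 4r 2w}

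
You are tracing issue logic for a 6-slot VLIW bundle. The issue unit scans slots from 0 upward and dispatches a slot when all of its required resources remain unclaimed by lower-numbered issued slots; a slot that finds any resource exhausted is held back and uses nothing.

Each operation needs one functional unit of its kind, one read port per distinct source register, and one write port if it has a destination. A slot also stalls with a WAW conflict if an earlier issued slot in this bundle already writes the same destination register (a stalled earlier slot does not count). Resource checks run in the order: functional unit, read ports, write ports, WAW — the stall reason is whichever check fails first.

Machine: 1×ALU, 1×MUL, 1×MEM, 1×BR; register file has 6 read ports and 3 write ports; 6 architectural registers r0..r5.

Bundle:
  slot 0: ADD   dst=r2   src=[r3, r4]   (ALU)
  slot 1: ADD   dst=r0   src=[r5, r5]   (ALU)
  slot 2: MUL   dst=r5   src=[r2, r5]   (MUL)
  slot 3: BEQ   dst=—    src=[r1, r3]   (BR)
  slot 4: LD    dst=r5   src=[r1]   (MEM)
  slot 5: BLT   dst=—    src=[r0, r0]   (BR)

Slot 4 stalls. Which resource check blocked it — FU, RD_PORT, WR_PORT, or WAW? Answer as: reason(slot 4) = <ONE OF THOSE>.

(0) want 1×ALU +2rd +1wr — yes → AL0|MU1|ME1|BR1|rd4|wr2
(1) want 1×ALU +1rd +1wr — FU → AL0|MU1|ME1|BR1|rd4|wr2
(2) want 1×MUL +2rd +1wr — yes → AL0|MU0|ME1|BR1|rd2|wr1
(3) want 1×BR +2rd +0wr — yes → AL0|MU0|ME1|BR0|rd0|wr1
(4) want 1×MEM +1rd +1wr — RD_PORT → AL0|MU0|ME1|BR0|rd0|wr1
(5) want 1×BR +1rd +0wr — FU → AL0|MU0|ME1|BR0|rd0|wr1

reason(slot 4) = RD_PORT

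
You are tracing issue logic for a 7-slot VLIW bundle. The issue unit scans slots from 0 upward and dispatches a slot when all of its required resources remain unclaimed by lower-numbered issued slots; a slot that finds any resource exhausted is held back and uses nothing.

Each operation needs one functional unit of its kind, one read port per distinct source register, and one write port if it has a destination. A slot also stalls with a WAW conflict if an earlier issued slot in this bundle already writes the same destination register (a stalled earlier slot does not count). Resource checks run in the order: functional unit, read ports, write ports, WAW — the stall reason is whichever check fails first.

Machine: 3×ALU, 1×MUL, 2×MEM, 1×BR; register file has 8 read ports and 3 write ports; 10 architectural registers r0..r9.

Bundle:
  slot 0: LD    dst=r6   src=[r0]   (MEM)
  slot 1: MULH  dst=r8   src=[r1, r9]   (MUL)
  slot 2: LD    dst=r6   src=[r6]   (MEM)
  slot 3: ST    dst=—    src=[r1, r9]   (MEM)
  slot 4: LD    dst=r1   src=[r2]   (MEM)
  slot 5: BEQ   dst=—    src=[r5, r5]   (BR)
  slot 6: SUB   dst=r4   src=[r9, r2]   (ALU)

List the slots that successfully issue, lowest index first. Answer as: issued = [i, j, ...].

[0] MEM needs rd=1 wr=1: ok; after: ALU=3 MUL=1 MEM=1 BR=1, R=7, W=2
[1] MUL needs rd=2 wr=1: ok; after: ALU=3 MUL=0 MEM=1 BR=1, R=5, W=1
[2] MEM needs rd=1 wr=1: WAW; after: ALU=3 MUL=0 MEM=1 BR=1, R=5, W=1
[3] MEM needs rd=2 wr=0: ok; after: ALU=3 MUL=0 MEM=0 BR=1, R=3, W=1
[4] MEM needs rd=1 wr=1: FU; after: ALU=3 MUL=0 MEM=0 BR=1, R=3, W=1
[5] BR needs rd=1 wr=0: ok; after: ALU=3 MUL=0 MEM=0 BR=0, R=2, W=1
[6] ALU needs rd=2 wr=1: ok; after: ALU=2 MUL=0 MEM=0 BR=0, R=0, W=0

issued = [0, 1, 3, 5, 6]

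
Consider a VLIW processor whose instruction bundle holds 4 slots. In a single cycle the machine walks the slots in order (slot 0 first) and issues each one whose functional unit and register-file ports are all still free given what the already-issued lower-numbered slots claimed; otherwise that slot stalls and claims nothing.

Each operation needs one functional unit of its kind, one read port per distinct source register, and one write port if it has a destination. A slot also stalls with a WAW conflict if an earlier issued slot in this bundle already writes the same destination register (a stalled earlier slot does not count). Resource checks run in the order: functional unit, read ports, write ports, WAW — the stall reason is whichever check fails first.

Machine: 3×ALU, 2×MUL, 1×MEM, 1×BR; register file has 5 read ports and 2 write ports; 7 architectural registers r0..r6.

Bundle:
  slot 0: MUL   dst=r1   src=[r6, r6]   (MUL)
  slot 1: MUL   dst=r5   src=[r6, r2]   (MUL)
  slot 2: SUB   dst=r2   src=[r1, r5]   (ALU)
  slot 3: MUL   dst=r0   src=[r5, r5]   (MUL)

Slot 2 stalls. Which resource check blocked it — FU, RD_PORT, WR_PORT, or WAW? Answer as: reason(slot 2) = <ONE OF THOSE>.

[0] MUL needs rd=1 wr=1: ok; after: ALU=3 MUL=1 MEM=1 BR=1, R=4, W=1
[1] MUL needs rd=2 wr=1: ok; after: ALU=3 MUL=0 MEM=1 BR=1, R=2, W=0
[2] ALU needs rd=2 wr=1: WR_PORT; after: ALU=3 MUL=0 MEM=1 BR=1, R=2, W=0
[3] MUL needs rd=1 wr=1: FU; after: ALU=3 MUL=0 MEM=1 BR=1, R=2, W=0

reason(slot 2) = WR_PORT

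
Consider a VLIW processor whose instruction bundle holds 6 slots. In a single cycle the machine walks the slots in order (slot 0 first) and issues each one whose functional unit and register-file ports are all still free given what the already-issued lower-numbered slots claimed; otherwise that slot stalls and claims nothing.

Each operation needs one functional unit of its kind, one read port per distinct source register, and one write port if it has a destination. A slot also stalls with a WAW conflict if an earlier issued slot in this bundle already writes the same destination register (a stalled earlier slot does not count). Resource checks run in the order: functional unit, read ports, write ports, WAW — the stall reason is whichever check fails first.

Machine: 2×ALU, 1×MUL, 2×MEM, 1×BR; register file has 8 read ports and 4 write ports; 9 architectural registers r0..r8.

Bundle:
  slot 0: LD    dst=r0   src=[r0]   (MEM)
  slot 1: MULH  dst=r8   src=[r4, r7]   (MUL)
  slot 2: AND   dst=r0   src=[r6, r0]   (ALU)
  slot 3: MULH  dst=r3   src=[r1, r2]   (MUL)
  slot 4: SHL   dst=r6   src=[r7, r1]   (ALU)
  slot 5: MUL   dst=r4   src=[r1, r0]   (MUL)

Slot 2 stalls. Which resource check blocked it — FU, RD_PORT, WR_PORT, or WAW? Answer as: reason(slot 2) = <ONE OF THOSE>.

#0 MEM src=r0 dispatched  <A:2 Mu:1 Ld:1 B:1 rd:7 wr:3>
#1 MUL src=r4,r7 dispatched  <A:2 Mu:0 Ld:1 B:1 rd:5 wr:2>
#2 ALU src=r6,r0 held:WAW  <A:2 Mu:0 Ld:1 B:1 rd:5 wr:2>
#3 MUL src=r1,r2 held:FU  <A:2 Mu:0 Ld:1 B:1 rd:5 wr:2>
#4 ALU src=r7,r1 dispatched  <A:1 Mu:0 Ld:1 B:1 rd:3 wr:1>
#5 MUL src=r1,r0 held:FU  <A:1 Mu:0 Ld:1 B:1 rd:3 wr:1>

reason(slot 2) = WAW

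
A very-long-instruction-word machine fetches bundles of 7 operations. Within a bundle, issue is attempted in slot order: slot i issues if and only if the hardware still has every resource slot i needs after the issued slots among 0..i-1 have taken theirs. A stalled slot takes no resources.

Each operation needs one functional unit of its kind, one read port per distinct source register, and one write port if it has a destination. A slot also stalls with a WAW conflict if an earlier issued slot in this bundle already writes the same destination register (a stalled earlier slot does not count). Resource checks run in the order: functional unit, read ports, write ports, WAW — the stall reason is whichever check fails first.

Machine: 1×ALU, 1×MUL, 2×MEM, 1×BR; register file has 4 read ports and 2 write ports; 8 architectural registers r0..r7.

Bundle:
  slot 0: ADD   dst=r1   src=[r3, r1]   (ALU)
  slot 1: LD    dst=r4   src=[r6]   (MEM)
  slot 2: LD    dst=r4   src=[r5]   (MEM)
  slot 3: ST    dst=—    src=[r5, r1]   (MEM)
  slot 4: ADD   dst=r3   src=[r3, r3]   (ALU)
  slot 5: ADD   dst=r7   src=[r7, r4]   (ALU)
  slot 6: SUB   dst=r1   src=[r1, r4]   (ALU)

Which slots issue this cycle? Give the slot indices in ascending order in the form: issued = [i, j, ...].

  0. ALU→r1 ⇒ go  {0A/1Mu/2Ld/1B | 2r 1w}
  1. MEM→r4 ⇒ go  {0A/1Mu/1Ld/1B | 1r 0w}
  2. MEM→r4 ⇒ no(WR_PORT)  {0A/1Mu/1Ld/1B | 1r 0w}
  3. MEM ⇒ no(RD_PORT)  {0A/1Mu/1Ld/1B | 1r 0w}
  4. ALU→r3 ⇒ no(FU)  {0A/1Mu/1Ld/1B | 1r 0w}
  5. ALU→r7 ⇒ no(FU)  {0A/1Mu/1Ld/1B | 1r 0w}
  6. ALU→r1 ⇒ no(FU)  {0A/1Mu/1Ld/1B | 1r 0w}

issued = [0, 1]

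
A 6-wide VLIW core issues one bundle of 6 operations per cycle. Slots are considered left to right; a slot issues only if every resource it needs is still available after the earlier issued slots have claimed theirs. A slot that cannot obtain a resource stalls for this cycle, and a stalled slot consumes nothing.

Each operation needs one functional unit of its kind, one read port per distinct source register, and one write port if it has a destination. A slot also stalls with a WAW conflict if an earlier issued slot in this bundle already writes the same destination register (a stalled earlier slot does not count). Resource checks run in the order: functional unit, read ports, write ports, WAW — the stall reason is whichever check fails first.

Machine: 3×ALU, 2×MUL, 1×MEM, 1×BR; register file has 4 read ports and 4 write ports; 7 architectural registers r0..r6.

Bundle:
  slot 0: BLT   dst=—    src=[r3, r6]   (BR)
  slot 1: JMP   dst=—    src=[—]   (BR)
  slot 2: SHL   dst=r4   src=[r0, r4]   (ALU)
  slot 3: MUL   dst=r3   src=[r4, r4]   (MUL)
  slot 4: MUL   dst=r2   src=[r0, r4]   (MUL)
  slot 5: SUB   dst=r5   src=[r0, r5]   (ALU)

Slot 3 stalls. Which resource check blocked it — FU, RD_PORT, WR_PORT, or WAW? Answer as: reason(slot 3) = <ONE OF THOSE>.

(0) want 1×BR +2rd +0wr — yes → AL3|MU2|ME1|BR0|rd2|wr4
(1) want 1×BR +0rd +0wr — FU → AL3|MU2|ME1|BR0|rd2|wr4
(2) want 1×ALU +2rd +1wr — yes → AL2|MU2|ME1|BR0|rd0|wr3
(3) want 1×MUL +1rd +1wr — RD_PORT → AL2|MU2|ME1|BR0|rd0|wr3
(4) want 1×MUL +2rd +1wr — RD_PORT → AL2|MU2|ME1|BR0|rd0|wr3
(5) want 1×ALU +2rd +1wr — RD_PORT → AL2|MU2|ME1|BR0|rd0|wr3

reason(slot 3) = RD_PORT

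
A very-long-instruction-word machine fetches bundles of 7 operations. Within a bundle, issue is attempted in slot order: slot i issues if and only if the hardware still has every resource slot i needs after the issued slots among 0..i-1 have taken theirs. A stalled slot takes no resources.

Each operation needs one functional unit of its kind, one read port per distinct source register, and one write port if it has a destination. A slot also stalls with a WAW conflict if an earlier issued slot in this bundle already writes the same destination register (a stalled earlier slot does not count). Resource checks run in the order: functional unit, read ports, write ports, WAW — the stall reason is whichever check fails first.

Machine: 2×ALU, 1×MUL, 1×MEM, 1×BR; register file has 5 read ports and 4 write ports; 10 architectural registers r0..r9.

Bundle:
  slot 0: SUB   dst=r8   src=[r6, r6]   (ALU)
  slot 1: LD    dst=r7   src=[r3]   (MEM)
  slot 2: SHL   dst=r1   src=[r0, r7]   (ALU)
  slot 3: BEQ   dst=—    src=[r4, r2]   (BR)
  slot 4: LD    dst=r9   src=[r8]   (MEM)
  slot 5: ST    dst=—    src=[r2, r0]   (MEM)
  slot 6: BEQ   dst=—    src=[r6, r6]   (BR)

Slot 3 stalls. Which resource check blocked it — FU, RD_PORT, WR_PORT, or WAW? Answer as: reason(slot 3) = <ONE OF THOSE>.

#0 ALU src=r6,r6 dispatched  <A:1 Mu:1 Ld:1 B:1 rd:4 wr:3>
#1 MEM src=r3 dispatched  <A:1 Mu:1 Ld:0 B:1 rd:3 wr:2>
#2 ALU src=r0,r7 dispatched  <A:0 Mu:1 Ld:0 B:1 rd:1 wr:1>
#3 BR src=r4,r2 held:RD_PORT  <A:0 Mu:1 Ld:0 B:1 rd:1 wr:1>
#4 MEM src=r8 held:FU  <A:0 Mu:1 Ld:0 B:1 rd:1 wr:1>
#5 MEM src=r2,r0 held:FU  <A:0 Mu:1 Ld:0 B:1 rd:1 wr:1>
#6 BR src=r6,r6 dispatched  <A:0 Mu:1 Ld:0 B:0 rd:0 wr:1>

reason(slot 3) = RD_PORT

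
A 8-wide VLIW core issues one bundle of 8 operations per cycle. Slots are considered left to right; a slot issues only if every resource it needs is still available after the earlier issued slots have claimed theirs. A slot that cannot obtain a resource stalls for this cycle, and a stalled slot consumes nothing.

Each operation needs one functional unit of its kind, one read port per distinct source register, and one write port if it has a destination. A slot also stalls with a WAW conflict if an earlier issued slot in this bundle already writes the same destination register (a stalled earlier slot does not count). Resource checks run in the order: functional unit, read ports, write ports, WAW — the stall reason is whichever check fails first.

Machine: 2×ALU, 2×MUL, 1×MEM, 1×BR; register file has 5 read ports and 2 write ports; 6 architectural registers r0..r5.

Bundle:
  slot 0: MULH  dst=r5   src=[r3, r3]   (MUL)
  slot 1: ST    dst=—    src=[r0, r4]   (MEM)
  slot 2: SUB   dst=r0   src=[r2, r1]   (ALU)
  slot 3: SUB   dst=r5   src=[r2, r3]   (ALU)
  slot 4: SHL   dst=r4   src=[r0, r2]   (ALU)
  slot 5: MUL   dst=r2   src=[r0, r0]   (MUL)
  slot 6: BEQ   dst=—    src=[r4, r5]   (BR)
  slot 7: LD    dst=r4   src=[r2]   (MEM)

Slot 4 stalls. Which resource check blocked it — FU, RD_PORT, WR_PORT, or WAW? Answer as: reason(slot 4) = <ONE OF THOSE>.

[0] MUL needs rd=1 wr=1: ok; after: ALU=2 MUL=1 MEM=1 BR=1, R=4, W=1
[1] MEM needs rd=2 wr=0: ok; after: ALU=2 MUL=1 MEM=0 BR=1, R=2, W=1
[2] ALU needs rd=2 wr=1: ok; after: ALU=1 MUL=1 MEM=0 BR=1, R=0, W=0
[3] ALU needs rd=2 wr=1: RD_PORT; after: ALU=1 MUL=1 MEM=0 BR=1, R=0, W=0
[4] ALU needs rd=2 wr=1: RD_PORT; after: ALU=1 MUL=1 MEM=0 BR=1, R=0, W=0
[5] MUL needs rd=1 wr=1: RD_PORT; after: ALU=1 MUL=1 MEM=0 BR=1, R=0, W=0
[6] BR needs rd=2 wr=0: RD_PORT; after: ALU=1 MUL=1 MEM=0 BR=1, R=0, W=0
[7] MEM needs rd=1 wr=1: FU; after: ALU=1 MUL=1 MEM=0 BR=1, R=0, W=0

reason(slot 4) = RD_PORT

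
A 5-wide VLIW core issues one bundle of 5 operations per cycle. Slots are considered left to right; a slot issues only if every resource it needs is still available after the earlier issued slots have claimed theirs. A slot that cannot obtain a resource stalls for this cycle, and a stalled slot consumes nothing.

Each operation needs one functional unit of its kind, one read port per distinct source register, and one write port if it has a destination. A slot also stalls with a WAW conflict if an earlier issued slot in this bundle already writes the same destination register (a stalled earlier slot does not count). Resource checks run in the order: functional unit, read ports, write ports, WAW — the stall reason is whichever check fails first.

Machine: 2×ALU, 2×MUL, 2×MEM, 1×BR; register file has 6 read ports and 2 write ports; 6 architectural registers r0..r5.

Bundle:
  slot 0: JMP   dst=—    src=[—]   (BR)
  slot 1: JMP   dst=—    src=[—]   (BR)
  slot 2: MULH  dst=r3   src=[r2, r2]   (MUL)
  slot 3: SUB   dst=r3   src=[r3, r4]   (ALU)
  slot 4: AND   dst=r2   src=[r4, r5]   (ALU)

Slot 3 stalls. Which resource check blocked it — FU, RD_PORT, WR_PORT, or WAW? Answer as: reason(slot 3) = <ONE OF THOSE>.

#0 BR src=- dispatched  <A:2 Mu:2 Ld:2 B:0 rd:6 wr:2>
#1 BR src=- held:FU  <A:2 Mu:2 Ld:2 B:0 rd:6 wr:2>
#2 MUL src=r2,r2 dispatched  <A:2 Mu:1 Ld:2 B:0 rd:5 wr:1>
#3 ALU src=r3,r4 held:WAW  <A:2 Mu:1 Ld:2 B:0 rd:5 wr:1>
#4 ALU src=r4,r5 dispatched  <A:1 Mu:1 Ld:2 B:0 rd:3 wr:0>

reason(slot 3) = WAW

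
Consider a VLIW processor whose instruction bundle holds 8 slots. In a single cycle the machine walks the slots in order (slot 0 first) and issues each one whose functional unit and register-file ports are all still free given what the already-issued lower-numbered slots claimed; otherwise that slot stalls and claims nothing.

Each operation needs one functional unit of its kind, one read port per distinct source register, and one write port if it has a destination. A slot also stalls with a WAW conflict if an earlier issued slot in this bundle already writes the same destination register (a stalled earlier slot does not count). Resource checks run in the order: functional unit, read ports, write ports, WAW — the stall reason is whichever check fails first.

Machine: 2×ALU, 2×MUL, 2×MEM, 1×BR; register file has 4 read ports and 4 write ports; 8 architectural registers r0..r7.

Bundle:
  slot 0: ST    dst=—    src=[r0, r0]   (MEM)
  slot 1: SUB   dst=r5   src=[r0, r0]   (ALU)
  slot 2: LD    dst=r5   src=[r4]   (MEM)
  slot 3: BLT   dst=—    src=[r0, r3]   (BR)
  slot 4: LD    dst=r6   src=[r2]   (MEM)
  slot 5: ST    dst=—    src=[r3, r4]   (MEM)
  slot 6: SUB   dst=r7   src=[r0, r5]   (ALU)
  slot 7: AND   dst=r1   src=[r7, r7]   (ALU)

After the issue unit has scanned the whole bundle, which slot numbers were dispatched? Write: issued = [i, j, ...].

(0) want 1×MEM +1rd +0wr — yes → AL2|MU2|ME1|BR1|rd3|wr4
(1) want 1×ALU +1rd +1wr — yes → AL1|MU2|ME1|BR1|rd2|wr3
(2) want 1×MEM +1rd +1wr — WAW → AL1|MU2|ME1|BR1|rd2|wr3
(3) want 1×BR +2rd +0wr — yes → AL1|MU2|ME1|BR0|rd0|wr3
(4) want 1×MEM +1rd +1wr — RD_PORT → AL1|MU2|ME1|BR0|rd0|wr3
(5) want 1×MEM +2rd +0wr — RD_PORT → AL1|MU2|ME1|BR0|rd0|wr3
(6) want 1×ALU +2rd +1wr — RD_PORT → AL1|MU2|ME1|BR0|rd0|wr3
(7) want 1×ALU +1rd +1wr — RD_PORT → AL1|MU2|ME1|BR0|rd0|wr3

issued = [0, 1, 3]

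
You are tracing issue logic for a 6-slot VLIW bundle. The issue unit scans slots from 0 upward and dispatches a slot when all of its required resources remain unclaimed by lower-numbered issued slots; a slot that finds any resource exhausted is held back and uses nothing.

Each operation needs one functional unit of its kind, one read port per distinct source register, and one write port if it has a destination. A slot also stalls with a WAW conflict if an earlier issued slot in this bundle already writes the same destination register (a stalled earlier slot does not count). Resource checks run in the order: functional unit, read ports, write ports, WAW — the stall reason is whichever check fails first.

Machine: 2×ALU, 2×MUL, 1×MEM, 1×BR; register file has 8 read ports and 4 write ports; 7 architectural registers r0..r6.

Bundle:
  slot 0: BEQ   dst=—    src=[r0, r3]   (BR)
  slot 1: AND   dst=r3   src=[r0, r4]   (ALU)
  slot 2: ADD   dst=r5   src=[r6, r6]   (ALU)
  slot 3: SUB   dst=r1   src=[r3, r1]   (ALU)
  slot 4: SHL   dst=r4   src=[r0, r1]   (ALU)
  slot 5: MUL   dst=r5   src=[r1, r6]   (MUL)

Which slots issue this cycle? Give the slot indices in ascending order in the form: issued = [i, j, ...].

[0] BR needs rd=2 wr=0: ok; after: ALU=2 MUL=2 MEM=1 BR=0, R=6, W=4
[1] ALU needs rd=2 wr=1: ok; after: ALU=1 MUL=2 MEM=1 BR=0, R=4, W=3
[2] ALU needs rd=1 wr=1: ok; after: ALU=0 MUL=2 MEM=1 BR=0, R=3, W=2
[3] ALU needs rd=2 wr=1: FU; after: ALU=0 MUL=2 MEM=1 BR=0, R=3, W=2
[4] ALU needs rd=2 wr=1: FU; after: ALU=0 MUL=2 MEM=1 BR=0, R=3, W=2
[5] MUL needs rd=2 wr=1: WAW; after: ALU=0 MUL=2 MEM=1 BR=0, R=3, W=2

issued = [0, 1, 2]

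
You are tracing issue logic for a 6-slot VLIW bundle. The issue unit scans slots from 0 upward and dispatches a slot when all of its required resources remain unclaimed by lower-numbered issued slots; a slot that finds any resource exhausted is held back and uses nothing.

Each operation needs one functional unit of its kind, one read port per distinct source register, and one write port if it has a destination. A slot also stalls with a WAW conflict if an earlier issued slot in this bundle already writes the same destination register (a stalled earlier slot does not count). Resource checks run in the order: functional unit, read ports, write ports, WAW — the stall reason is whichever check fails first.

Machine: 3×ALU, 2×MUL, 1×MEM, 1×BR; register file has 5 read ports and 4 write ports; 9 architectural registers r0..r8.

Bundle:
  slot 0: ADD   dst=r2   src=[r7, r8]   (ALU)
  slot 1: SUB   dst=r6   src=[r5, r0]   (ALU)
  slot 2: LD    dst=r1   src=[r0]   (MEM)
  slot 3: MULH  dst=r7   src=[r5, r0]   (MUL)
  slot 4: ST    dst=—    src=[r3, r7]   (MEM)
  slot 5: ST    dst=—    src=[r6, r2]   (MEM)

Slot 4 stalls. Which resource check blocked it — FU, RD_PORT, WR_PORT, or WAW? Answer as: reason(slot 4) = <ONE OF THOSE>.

slot 0 (ALU): ISSUE — free A2,Mu2,Ld1,B1 rp3 wp3
slot 1 (ALU): ISSUE — free A1,Mu2,Ld1,B1 rp1 wp2
slot 2 (MEM): ISSUE — free A1,Mu2,Ld0,B1 rp0 wp1
slot 3 (MUL): stall RD_PORT — free A1,Mu2,Ld0,B1 rp0 wp1
slot 4 (MEM): stall FU — free A1,Mu2,Ld0,B1 rp0 wp1
slot 5 (MEM): stall FU — free A1,Mu2,Ld0,B1 rp0 wp1

reason(slot 4) = FU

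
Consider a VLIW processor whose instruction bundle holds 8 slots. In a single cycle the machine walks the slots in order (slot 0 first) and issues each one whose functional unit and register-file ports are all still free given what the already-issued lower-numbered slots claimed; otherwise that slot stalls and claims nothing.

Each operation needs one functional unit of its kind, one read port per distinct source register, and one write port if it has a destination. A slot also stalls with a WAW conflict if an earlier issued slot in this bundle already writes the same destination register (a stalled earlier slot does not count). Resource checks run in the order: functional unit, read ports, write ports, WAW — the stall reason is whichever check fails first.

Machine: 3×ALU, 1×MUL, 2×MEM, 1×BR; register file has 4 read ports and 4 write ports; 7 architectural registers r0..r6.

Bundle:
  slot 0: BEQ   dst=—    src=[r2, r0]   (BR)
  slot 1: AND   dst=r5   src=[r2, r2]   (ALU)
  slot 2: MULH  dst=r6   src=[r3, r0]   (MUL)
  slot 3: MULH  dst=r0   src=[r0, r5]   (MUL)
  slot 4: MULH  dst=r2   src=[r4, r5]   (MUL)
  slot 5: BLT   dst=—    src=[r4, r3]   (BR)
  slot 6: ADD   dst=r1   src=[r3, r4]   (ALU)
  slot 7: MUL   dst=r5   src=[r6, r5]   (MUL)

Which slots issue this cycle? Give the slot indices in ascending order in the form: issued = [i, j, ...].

issued = [0, 1]

  0. BR ⇒ go  {3A/1Mu/2Ld/0B | 2r 4w}
  1. ALU→r5 ⇒ go  {2A/1Mu/2Ld/0B | 1r 3w}
  2. MUL→r6 ⇒ no(RD_PORT)  {2A/1Mu/2Ld/0B | 1r 3w}
  3. MUL→r0 ⇒ no(RD_PORT)  {2A/1Mu/2Ld/0B | 1r 3w}
  4. MUL→r2 ⇒ no(RD_PORT)  {2A/1Mu/2Ld/0B | 1r 3w}
  5. BR ⇒ no(FU)  {2A/1Mu/2Ld/0B | 1r 3w}
  6. ALU→r1 ⇒ no(RD_PORT)  {2A/1Mu/2Ld/0B | 1r 3w}
  7. MUL→r5 ⇒ no(RD_PORT)  {2A/1Mu/2Ld/0B | 1r 3w}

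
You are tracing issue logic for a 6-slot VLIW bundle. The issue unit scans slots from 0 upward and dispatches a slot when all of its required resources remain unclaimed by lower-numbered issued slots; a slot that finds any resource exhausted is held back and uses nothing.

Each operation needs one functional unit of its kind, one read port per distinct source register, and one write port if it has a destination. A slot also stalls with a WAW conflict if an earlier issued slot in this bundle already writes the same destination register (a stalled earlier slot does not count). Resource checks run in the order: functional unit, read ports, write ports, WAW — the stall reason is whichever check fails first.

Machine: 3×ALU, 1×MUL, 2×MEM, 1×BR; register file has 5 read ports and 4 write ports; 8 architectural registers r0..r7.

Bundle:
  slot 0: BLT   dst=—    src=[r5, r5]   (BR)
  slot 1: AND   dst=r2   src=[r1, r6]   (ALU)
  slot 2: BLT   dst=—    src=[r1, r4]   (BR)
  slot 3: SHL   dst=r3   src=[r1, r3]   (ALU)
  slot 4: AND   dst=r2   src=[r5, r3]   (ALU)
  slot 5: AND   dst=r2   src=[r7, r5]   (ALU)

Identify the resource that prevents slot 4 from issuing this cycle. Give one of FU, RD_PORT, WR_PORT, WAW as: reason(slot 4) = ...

(0) want 1×BR +1rd +0wr — yes → AL3|MU1|ME2|BR0|rd4|wr4
(1) want 1×ALU +2rd +1wr — yes → AL2|MU1|ME2|BR0|rd2|wr3
(2) want 1×BR +2rd +0wr — FU → AL2|MU1|ME2|BR0|rd2|wr3
(3) want 1×ALU +2rd +1wr — yes → AL1|MU1|ME2|BR0|rd0|wr2
(4) want 1×ALU +2rd +1wr — RD_PORT → AL1|MU1|ME2|BR0|rd0|wr2
(5) want 1×ALU +2rd +1wr — RD_PORT → AL1|MU1|ME2|BR0|rd0|wr2

reason(slot 4) = RD_PORT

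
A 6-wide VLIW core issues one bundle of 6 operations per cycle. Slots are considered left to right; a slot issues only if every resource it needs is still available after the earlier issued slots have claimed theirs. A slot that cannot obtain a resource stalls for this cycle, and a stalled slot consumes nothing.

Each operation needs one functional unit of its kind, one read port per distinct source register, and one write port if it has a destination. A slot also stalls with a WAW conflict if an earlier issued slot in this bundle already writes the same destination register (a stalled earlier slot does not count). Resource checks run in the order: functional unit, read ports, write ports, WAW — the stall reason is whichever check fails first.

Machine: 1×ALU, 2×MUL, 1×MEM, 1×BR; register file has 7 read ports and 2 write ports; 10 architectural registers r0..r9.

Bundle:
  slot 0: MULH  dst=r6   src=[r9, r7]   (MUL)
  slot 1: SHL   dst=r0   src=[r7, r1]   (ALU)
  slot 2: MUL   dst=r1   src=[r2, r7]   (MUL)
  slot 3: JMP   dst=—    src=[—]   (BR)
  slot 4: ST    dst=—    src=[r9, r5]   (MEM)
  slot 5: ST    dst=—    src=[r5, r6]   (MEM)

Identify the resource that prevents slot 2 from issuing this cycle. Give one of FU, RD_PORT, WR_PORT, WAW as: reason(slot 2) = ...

reason(slot 2) = WR_PORT

#0 MUL src=r9,r7 dispatched  <A:1 Mu:1 Ld:1 B:1 rd:5 wr:1>
#1 ALU src=r7,r1 dispatched  <A:0 Mu:1 Ld:1 B:1 rd:3 wr:0>
#2 MUL src=r2,r7 held:WR_PORT  <A:0 Mu:1 Ld:1 B:1 rd:3 wr:0>
#3 BR src=- dispatched  <A:0 Mu:1 Ld:1 B:0 rd:3 wr:0>
#4 MEM src=r9,r5 dispatched  <A:0 Mu:1 Ld:0 B:0 rd:1 wr:0>
#5 MEM src=r5,r6 held:FU  <A:0 Mu:1 Ld:0 B:0 rd:1 wr:0>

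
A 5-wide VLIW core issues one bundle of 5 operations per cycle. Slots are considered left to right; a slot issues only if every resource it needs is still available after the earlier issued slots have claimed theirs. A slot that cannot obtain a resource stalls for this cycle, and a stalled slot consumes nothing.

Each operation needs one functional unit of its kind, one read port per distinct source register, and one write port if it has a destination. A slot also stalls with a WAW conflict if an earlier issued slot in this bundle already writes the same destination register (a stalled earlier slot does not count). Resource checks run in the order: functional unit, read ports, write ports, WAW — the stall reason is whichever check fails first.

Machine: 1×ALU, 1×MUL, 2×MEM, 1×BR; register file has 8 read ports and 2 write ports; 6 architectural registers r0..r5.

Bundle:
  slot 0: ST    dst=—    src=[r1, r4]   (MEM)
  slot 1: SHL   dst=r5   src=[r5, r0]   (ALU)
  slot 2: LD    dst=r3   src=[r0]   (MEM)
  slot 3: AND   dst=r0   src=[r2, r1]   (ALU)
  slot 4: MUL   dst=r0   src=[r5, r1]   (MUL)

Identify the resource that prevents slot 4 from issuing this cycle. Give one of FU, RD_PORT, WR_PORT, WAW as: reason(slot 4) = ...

reason(slot 4) = WR_PORT

(0) want 1×MEM +2rd +0wr — yes → AL1|MU1|ME1|BR1|rd6|wr2
(1) want 1×ALU +2rd +1wr — yes → AL0|MU1|ME1|BR1|rd4|wr1
(2) want 1×MEM +1rd +1wr — yes → AL0|MU1|ME0|BR1|rd3|wr0
(3) want 1×ALU +2rd +1wr — FU → AL0|MU1|ME0|BR1|rd3|wr0
(4) want 1×MUL +2rd +1wr — WR_PORT → AL0|MU1|ME0|BR1|rd3|wr0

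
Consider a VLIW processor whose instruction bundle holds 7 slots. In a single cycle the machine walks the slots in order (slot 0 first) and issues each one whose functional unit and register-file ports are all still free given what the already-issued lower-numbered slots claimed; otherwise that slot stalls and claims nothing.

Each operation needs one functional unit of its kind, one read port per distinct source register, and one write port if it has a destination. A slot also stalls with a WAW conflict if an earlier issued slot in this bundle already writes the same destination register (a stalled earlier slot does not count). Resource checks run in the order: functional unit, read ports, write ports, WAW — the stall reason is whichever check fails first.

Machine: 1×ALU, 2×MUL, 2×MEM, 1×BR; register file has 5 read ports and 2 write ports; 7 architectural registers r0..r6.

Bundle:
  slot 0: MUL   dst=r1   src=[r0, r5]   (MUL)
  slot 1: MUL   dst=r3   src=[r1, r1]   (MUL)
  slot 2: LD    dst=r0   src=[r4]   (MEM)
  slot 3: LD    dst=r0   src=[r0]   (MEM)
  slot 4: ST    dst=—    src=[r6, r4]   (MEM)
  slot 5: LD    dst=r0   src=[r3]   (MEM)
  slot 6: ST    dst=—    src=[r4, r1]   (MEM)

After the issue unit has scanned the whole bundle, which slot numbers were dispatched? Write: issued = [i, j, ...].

issued = [0, 1, 4]

(0) want 1×MUL +2rd +1wr — yes → AL1|MU1|ME2|BR1|rd3|wr1
(1) want 1×MUL +1rd +1wr — yes → AL1|MU0|ME2|BR1|rd2|wr0
(2) want 1×MEM +1rd +1wr — WR_PORT → AL1|MU0|ME2|BR1|rd2|wr0
(3) want 1×MEM +1rd +1wr — WR_PORT → AL1|MU0|ME2|BR1|rd2|wr0
(4) want 1×MEM +2rd +0wr — yes → AL1|MU0|ME1|BR1|rd0|wr0
(5) want 1×MEM +1rd +1wr — RD_PORT → AL1|MU0|ME1|BR1|rd0|wr0
(6) want 1×MEM +2rd +0wr — RD_PORT → AL1|MU0|ME1|BR1|rd0|wr0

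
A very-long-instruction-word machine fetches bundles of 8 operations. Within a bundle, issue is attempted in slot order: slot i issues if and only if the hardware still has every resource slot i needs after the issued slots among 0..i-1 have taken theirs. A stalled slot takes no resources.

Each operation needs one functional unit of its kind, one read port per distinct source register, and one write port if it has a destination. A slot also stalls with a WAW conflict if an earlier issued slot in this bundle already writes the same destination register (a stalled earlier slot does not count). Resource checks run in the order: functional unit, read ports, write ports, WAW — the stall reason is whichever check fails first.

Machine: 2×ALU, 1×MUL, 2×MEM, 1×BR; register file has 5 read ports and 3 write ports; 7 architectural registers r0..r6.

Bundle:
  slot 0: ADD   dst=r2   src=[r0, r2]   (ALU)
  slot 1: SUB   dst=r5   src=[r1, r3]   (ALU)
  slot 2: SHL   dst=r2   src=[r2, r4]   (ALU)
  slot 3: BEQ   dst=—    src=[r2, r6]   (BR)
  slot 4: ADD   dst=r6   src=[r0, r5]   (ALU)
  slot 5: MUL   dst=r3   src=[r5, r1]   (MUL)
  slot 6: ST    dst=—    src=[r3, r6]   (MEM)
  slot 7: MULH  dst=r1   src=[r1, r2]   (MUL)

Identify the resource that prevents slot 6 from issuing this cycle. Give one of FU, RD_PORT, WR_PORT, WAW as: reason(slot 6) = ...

reason(slot 6) = RD_PORT

[0] ALU needs rd=2 wr=1: ok; after: ALU=1 MUL=1 MEM=2 BR=1, R=3, W=2
[1] ALU needs rd=2 wr=1: ok; after: ALU=0 MUL=1 MEM=2 BR=1, R=1, W=1
[2] ALU needs rd=2 wr=1: FU; after: ALU=0 MUL=1 MEM=2 BR=1, R=1, W=1
[3] BR needs rd=2 wr=0: RD_PORT; after: ALU=0 MUL=1 MEM=2 BR=1, R=1, W=1
[4] ALU needs rd=2 wr=1: FU; after: ALU=0 MUL=1 MEM=2 BR=1, R=1, W=1
[5] MUL needs rd=2 wr=1: RD_PORT; after: ALU=0 MUL=1 MEM=2 BR=1, R=1, W=1
[6] MEM needs rd=2 wr=0: RD_PORT; after: ALU=0 MUL=1 MEM=2 BR=1, R=1, W=1
[7] MUL needs rd=2 wr=1: RD_PORT; after: ALU=0 MUL=1 MEM=2 BR=1, R=1, W=1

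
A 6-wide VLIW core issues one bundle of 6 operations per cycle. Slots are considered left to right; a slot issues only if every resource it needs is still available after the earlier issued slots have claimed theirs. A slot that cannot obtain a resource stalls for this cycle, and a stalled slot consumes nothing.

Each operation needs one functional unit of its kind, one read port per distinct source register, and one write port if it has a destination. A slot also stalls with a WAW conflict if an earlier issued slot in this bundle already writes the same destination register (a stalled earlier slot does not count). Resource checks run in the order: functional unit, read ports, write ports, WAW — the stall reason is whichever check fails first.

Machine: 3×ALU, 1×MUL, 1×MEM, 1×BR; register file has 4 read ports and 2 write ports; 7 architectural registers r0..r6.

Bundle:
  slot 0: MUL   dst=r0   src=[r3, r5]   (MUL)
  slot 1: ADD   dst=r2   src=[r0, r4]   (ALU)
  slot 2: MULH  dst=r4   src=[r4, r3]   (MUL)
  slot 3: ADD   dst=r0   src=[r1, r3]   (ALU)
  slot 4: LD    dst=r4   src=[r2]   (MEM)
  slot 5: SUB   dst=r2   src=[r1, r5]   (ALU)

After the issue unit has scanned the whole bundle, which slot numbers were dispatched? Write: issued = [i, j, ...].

(0) want 1×MUL +2rd +1wr — yes → AL3|MU0|ME1|BR1|rd2|wr1
(1) want 1×ALU +2rd +1wr — yes → AL2|MU0|ME1|BR1|rd0|wr0
(2) want 1×MUL +2rd +1wr — FU → AL2|MU0|ME1|BR1|rd0|wr0
(3) want 1×ALU +2rd +1wr — RD_PORT → AL2|MU0|ME1|BR1|rd0|wr0
(4) want 1×MEM +1rd +1wr — RD_PORT → AL2|MU0|ME1|BR1|rd0|wr0
(5) want 1×ALU +2rd +1wr — RD_PORT → AL2|MU0|ME1|BR1|rd0|wr0

issued = [0, 1]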